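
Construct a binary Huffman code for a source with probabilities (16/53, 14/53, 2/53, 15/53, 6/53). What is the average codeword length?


Huffman construction (repeatedly merge the two least-probable nodes; each merge adds 1 bit to every symbol beneath it): 2/53 + 6/53 = 8/53; 8/53 + 14/53 = 22/53; 15/53 + 16/53 = 31/53; 22/53 + 31/53 = 1. Resulting codeword lengths (in the order the probabilities were given): (2, 2, 3, 2, 3). L_avg = sum(p_i * l_i) = 16/53*2 + 14/53*2 + 2/53*3 + 15/53*2 + 6/53*3 = 114/53 = 2.1509

2.1509 bits


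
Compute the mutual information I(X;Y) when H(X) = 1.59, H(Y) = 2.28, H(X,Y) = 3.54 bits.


I(X;Y) = H(X) + H(Y) - H(X,Y) = 1.59 + 2.28 - 3.54 = 0.33

0.33 bits


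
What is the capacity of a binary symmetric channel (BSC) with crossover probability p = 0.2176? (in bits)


H(p) = -p*log2(p) - (1-p)*log2(1-p) = -0.2176*log2(0.2176) - 0.7824*log2(0.7824) = 0.478774 + 0.276987 = 0.7558. C = 1 - H(p) = 1 - 0.7558 = 0.2442

0.2442 bits


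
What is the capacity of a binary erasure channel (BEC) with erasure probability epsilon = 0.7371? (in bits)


C = 1 - epsilon = 1 - 0.7371 = 0.2629

0.2629 bits


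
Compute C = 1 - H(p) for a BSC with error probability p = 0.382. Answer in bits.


H(p) = -p*log2(p) - (1-p)*log2(1-p) = -0.382*log2(0.382) - 0.618*log2(0.618) = 0.530352 + 0.429091 = 0.9594. C = 1 - H(p) = 1 - 0.9594 = 0.0406

0.0406 bits


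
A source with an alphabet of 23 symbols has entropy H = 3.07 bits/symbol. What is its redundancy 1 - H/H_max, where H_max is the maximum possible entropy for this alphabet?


H_max = log2(K) = log2(23) = 4.5236 bits/symbol. Redundancy = 1 - H/H_max = 1 - 3.07/4.5236 = 1 - 0.6787 = 0.3213

0.3213


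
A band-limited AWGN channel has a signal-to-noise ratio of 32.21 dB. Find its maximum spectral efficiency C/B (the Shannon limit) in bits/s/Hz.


SNR_linear = 10^(32.21/10) = 1663.4127; C/B = log2(1 + SNR_linear) = log2(1 + 1663.4127) = 10.7008

10.7008 bits/s/Hz


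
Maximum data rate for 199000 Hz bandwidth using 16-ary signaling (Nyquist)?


Rate = 2 * B * log2(M) = 2 * 199000 * 4.0 = 1592000.0

1592000.0 bps


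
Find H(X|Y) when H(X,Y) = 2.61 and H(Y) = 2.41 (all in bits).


H(X|Y) = H(X,Y) - H(Y) = 2.61 - 2.41 = 0.2

0.2 bits


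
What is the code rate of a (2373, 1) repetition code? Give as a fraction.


Rate = k/n = 1/2373

1/2373


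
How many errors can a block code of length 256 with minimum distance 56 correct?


Correction capability = floor((d-1)/2) = floor((56-1)/2) = 27

27 errors


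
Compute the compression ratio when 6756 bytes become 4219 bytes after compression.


Ratio = original / compressed = 6756 / 4219 = 1.6013

1.6013


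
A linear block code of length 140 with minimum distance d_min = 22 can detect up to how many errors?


Detection capability = d_min - 1 = 22 - 1 = 21

21 errors


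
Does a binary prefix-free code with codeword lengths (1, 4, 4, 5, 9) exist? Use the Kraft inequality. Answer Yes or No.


Kraft sum = sum(2^(-l_i)) = 0.6582, need <= 1. Result: satisfied (a binary prefix-free code with these lengths exists)

Yes


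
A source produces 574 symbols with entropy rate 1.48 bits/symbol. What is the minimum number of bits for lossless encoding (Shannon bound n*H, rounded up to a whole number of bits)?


Minimum bits >= n * H = 574 * 1.48 = 849.52, rounded up to a whole number of bits = 850

850 bits


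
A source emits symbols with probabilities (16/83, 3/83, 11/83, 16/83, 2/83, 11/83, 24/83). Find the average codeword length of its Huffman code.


Huffman construction (repeatedly merge the two least-probable nodes; each merge adds 1 bit to every symbol beneath it): 2/83 + 3/83 = 5/83; 5/83 + 11/83 = 16/83; 11/83 + 16/83 = 27/83; 16/83 + 16/83 = 32/83; 24/83 + 27/83 = 51/83; 32/83 + 51/83 = 1. Resulting codeword lengths (in the order the probabilities were given): (3, 4, 3, 2, 4, 3, 2). L_avg = sum(p_i * l_i) = 16/83*3 + 3/83*4 + 11/83*3 + 16/83*2 + 2/83*4 + 11/83*3 + 24/83*2 = 214/83 = 2.5783

2.5783 bits


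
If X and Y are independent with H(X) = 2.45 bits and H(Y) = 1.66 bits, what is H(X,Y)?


For independent variables, H(X,Y) = H(X) + H(Y) = 2.45 + 1.66 = 4.11

4.11 bits


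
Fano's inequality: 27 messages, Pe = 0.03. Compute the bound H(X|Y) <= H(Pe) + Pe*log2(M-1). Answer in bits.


H(Pe) = -Pe*log2(Pe) - (1-Pe)*log2(1-Pe) = -0.03*log2(0.03) - 0.97*log2(0.97) = 0.151767 + 0.042625 = 0.1944. Pe*log2(M-1) = 0.03*log2(26) = 0.141013. Bound = H(Pe) + Pe*log2(M-1) = 0.151767 + 0.042625 + 0.141013 = 0.3354

0.3354 bits


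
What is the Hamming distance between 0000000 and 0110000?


Count differing positions: . ^ ^ . . . . = 2 differences

2


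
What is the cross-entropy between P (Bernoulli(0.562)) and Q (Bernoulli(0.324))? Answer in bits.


H(P,Q) = -p*log2(q) - (1-p)*log2(1-q). -0.562*log2(0.324) = 0.913775; -0.438*log2(0.676) = 0.247428. H(P,Q) = 0.913775 + 0.247428 = 1.1612

1.1612 bits


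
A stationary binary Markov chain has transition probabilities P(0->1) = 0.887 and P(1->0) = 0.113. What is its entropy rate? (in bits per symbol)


Stationary distribution: pi_0 = p10/(p01+p10) = 0.113, pi_1 = 0.887. Entropy rate H' = pi_0*H(p01) + pi_1*H(p10) = 0.113*0.5089 + 0.887*0.5089 = 0.5089

0.5089 bits/symbol


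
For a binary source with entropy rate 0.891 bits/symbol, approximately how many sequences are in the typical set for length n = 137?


log2|A_typical| = nH = 137 * 0.891 = 122.067, so |A_typical| ~ 2^122.067 = 5.570e+36

5.570e+36


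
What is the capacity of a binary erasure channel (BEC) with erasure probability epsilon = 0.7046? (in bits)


C = 1 - epsilon = 1 - 0.7046 = 0.2954

0.2954 bits


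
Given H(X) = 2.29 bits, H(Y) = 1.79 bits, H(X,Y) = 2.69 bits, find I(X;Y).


I(X;Y) = H(X) + H(Y) - H(X,Y) = 2.29 + 1.79 - 2.69 = 1.39

1.39 bits


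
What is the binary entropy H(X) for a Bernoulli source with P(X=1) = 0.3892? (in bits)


H = -p*log2(p) - (1-p)*log2(1-p). -0.3892*log2(0.3892) = 0.529863; -0.6108*log2(0.6108) = 0.434418. H = 0.529863 + 0.434418 = 0.9643

0.9643 bits


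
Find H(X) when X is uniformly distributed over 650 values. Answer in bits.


H = log2(n) = log2(650) = 9.3443

9.3443 bits


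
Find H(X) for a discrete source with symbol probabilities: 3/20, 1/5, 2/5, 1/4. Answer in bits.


H = -sum(p_i * log2(p_i)). Terms: -(3/20)*log2(3/20) = 0.410545; -(1/5)*log2(1/5) = 0.464386; -(2/5)*log2(2/5) = 0.528771; -(1/4)*log2(1/4) = 0.500000. H = 0.410545 + 0.464386 + 0.528771 + 0.500000 = 1.9037

1.9037 bits


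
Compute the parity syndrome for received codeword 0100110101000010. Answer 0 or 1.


Syndrome = XOR of all bits = 0 XOR 1 XOR 0 XOR 0 XOR 1 XOR 1 XOR 0 XOR 1 XOR 0 XOR 1 XOR 0 XOR 0 XOR 0 XOR 0 XOR 1 XOR 0 = 0

0


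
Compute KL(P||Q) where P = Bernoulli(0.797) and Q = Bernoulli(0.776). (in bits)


KL = p*log2(p/q) + (1-p)*log2((1-p)/(1-q)) = 0.797*log2(0.797/0.776) + 0.203*log2(0.203/0.224) = 0.0019

0.0019 bits


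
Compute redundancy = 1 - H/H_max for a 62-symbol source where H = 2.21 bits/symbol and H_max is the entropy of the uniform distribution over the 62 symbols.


H_max = log2(K) = log2(62) = 5.9542 bits/symbol. Redundancy = 1 - H/H_max = 1 - 2.21/5.9542 = 1 - 0.3712 = 0.6288

0.6288


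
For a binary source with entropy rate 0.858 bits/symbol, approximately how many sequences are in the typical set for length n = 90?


log2|A_typical| = nH = 90 * 0.858 = 77.22, so |A_typical| ~ 2^77.22 = 1.760e+23

1.760e+23


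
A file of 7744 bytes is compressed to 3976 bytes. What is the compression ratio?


Ratio = original / compressed = 7744 / 3976 = 1.9477

1.9477


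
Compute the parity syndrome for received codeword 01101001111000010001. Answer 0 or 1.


Syndrome = XOR of all bits = 0 XOR 1 XOR 1 XOR 0 XOR 1 XOR 0 XOR 0 XOR 1 XOR 1 XOR 1 XOR 1 XOR 0 XOR 0 XOR 0 XOR 0 XOR 1 XOR 0 XOR 0 XOR 0 XOR 1 = 1

1


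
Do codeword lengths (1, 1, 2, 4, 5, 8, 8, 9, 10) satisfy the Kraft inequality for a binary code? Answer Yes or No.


Kraft sum = sum(2^(-l_i)) = 1.3545, need <= 1. Result: violated (a binary prefix-free code with these lengths cannot exist)

No


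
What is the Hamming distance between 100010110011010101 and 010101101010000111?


Count differing positions: ^ ^ . ^ ^ ^ . ^ ^ . . ^ . ^ . . ^ . = 10 differences

10


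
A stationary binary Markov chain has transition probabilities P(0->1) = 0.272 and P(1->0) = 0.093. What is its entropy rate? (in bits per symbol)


Stationary distribution: pi_0 = p10/(p01+p10) = 0.2548, pi_1 = 0.7452. Entropy rate H' = pi_0*H(p01) + pi_1*H(p10) = 0.2548*0.8443 + 0.7452*0.4464 = 0.5478

0.5478 bits/symbol


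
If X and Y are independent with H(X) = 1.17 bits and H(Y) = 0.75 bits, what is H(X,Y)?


For independent variables, H(X,Y) = H(X) + H(Y) = 1.17 + 0.75 = 1.92

1.92 bits


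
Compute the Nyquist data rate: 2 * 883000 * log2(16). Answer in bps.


Rate = 2 * B * log2(M) = 2 * 883000 * 4.0 = 7064000.0

7064000.0 bps


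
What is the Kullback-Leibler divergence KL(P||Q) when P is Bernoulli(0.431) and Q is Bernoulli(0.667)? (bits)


KL = p*log2(p/q) + (1-p)*log2((1-p)/(1-q)) = 0.431*log2(0.431/0.667) + 0.569*log2(0.569/0.333) = 0.1683

0.1683 bits


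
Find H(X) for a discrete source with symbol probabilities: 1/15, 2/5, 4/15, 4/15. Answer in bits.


H = -sum(p_i * log2(p_i)). Terms: -(1/15)*log2(1/15) = 0.260459; -(2/5)*log2(2/5) = 0.528771; -(4/15)*log2(4/15) = 0.508504; -(4/15)*log2(4/15) = 0.508504. H = 0.260459 + 0.528771 + 0.508504 + 0.508504 = 1.8062

1.8062 bits


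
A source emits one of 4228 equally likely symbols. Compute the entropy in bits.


H = log2(n) = log2(4228) = 12.0458

12.0458 bits


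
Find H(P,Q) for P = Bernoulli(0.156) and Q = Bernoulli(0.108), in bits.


H(P,Q) = -p*log2(q) - (1-p)*log2(1-q). -0.156*log2(0.108) = 0.500900; -0.844*log2(0.892) = 0.139162. H(P,Q) = 0.500900 + 0.139162 = 0.6401

0.6401 bits


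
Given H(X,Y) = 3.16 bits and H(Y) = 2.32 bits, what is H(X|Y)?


H(X|Y) = H(X,Y) - H(Y) = 3.16 - 2.32 = 0.84

0.84 bits


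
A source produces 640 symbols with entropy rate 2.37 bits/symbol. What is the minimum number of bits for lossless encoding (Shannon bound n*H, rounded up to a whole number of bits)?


Minimum bits >= n * H = 640 * 2.37 = 1516.8, rounded up to a whole number of bits = 1517

1517 bits


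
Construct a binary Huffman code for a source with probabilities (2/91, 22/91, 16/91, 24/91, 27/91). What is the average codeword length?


Huffman construction (repeatedly merge the two least-probable nodes; each merge adds 1 bit to every symbol beneath it): 2/91 + 16/91 = 18/91; 18/91 + 22/91 = 40/91; 24/91 + 27/91 = 51/91; 40/91 + 51/91 = 1. Resulting codeword lengths (in the order the probabilities were given): (3, 2, 3, 2, 2). L_avg = sum(p_i * l_i) = 2/91*3 + 22/91*2 + 16/91*3 + 24/91*2 + 27/91*2 = 200/91 = 2.1978

2.1978 bits


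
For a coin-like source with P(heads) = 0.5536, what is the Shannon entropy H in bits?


H = -p*log2(p) - (1-p)*log2(1-p). -0.5536*log2(0.5536) = 0.472267; -0.4464*log2(0.4464) = 0.519427. H = 0.472267 + 0.519427 = 0.9917

0.9917 bits


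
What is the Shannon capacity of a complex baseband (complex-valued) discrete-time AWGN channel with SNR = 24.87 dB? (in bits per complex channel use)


SNR_linear = 10^(24.87/10) = 306.9022; C = log2(1 + SNR_linear) = log2(1 + 306.9022) = 8.2663

8.2663 bits/channel use


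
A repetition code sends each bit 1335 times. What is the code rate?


Rate = k/n = 1/1335

1/1335


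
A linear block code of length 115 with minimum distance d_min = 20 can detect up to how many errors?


Detection capability = d_min - 1 = 20 - 1 = 19

19 errors


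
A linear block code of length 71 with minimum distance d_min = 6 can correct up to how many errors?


Correction capability = floor((d-1)/2) = floor((6-1)/2) = 2

2 errors


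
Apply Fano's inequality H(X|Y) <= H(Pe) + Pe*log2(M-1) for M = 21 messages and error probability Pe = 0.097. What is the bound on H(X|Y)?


H(Pe) = -Pe*log2(Pe) - (1-Pe)*log2(1-Pe) = -0.097*log2(0.097) - 0.903*log2(0.903) = 0.326490 + 0.132924 = 0.4594. Pe*log2(M-1) = 0.097*log2(20) = 0.419227. Bound = H(Pe) + Pe*log2(M-1) = 0.326490 + 0.132924 + 0.419227 = 0.8786

0.8786 bits


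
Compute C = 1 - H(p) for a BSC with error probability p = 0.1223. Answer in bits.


H(p) = -p*log2(p) - (1-p)*log2(1-p) = -0.1223*log2(0.1223) - 0.8777*log2(0.8777) = 0.370753 + 0.165183 = 0.5359. C = 1 - H(p) = 1 - 0.5359 = 0.4641

0.4641 bits


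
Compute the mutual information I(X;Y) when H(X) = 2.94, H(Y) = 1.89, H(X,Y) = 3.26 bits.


I(X;Y) = H(X) + H(Y) - H(X,Y) = 2.94 + 1.89 - 3.26 = 1.57

1.57 bits


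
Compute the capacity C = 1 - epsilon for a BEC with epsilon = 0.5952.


C = 1 - epsilon = 1 - 0.5952 = 0.4048

0.4048 bits


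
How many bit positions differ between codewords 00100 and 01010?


Count differing positions: . ^ ^ ^ . = 3 differences

3


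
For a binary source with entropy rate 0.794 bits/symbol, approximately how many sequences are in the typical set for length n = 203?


log2|A_typical| = nH = 203 * 0.794 = 161.182, so |A_typical| ~ 2^161.182 = 3.316e+48

3.316e+48


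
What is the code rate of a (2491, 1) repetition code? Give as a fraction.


Rate = k/n = 1/2491

1/2491


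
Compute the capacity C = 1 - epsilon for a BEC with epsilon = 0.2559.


C = 1 - epsilon = 1 - 0.2559 = 0.7441

0.7441 bits


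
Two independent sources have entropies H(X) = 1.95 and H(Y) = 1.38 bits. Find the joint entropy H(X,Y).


For independent variables, H(X,Y) = H(X) + H(Y) = 1.95 + 1.38 = 3.33

3.33 bits


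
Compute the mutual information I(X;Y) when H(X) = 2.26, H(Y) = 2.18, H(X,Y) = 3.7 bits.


I(X;Y) = H(X) + H(Y) - H(X,Y) = 2.26 + 2.18 - 3.7 = 0.74

0.74 bits


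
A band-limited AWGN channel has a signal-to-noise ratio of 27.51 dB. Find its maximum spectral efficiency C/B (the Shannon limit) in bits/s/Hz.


SNR_linear = 10^(27.51/10) = 563.6377; C/B = log2(1 + SNR_linear) = log2(1 + 563.6377) = 9.1412

9.1412 bits/s/Hz


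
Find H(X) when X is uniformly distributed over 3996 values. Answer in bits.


H = log2(n) = log2(3996) = 11.9643

11.9643 bits


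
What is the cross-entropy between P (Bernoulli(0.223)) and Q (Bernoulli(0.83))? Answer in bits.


H(P,Q) = -p*log2(q) - (1-p)*log2(1-q). -0.223*log2(0.83) = 0.059946; -0.777*log2(0.17) = 1.986318. H(P,Q) = 0.059946 + 1.986318 = 2.0463

2.0463 bits


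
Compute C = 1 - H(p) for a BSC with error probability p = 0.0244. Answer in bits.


H(p) = -p*log2(p) - (1-p)*log2(1-p) = -0.0244*log2(0.0244) - 0.9756*log2(0.9756) = 0.130710 + 0.034769 = 0.1655. C = 1 - H(p) = 1 - 0.1655 = 0.8345

0.8345 bits


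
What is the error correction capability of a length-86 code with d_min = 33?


Correction capability = floor((d-1)/2) = floor((33-1)/2) = 16

16 errors


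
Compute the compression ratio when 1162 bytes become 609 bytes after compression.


Ratio = original / compressed = 1162 / 609 = 1.908

1.908


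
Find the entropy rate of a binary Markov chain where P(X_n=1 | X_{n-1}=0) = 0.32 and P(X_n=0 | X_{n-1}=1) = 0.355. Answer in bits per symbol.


Stationary distribution: pi_0 = p10/(p01+p10) = 0.5259, pi_1 = 0.4741. Entropy rate H' = pi_0*H(p01) + pi_1*H(p10) = 0.5259*0.9044 + 0.4741*0.9385 = 0.9205

0.9205 bits/symbol


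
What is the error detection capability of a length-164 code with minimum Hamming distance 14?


Detection capability = d_min - 1 = 14 - 1 = 13

13 errors


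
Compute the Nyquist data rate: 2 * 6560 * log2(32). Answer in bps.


Rate = 2 * B * log2(M) = 2 * 6560 * 5.0 = 65600.0

65600.0 bps


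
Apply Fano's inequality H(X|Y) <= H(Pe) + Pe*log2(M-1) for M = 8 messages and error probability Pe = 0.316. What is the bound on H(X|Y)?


H(Pe) = -Pe*log2(Pe) - (1-Pe)*log2(1-Pe) = -0.316*log2(0.316) - 0.684*log2(0.684) = 0.525193 + 0.374785 = 0.9. Pe*log2(M-1) = 0.316*log2(7) = 0.887124. Bound = H(Pe) + Pe*log2(M-1) = 0.525193 + 0.374785 + 0.887124 = 1.7871

1.7871 bits


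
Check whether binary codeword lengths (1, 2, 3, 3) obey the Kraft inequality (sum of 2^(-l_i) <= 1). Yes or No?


Kraft sum = sum(2^(-l_i)) = 1.0, need <= 1. Result: satisfied (a binary prefix-free code with these lengths exists)

Yes


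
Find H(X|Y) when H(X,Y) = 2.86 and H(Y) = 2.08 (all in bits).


H(X|Y) = H(X,Y) - H(Y) = 2.86 - 2.08 = 0.78

0.78 bits


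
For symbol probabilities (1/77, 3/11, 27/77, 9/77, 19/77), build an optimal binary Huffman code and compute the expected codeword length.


Huffman construction (repeatedly merge the two least-probable nodes; each merge adds 1 bit to every symbol beneath it): 1/77 + 9/77 = 10/77; 10/77 + 19/77 = 29/77; 3/11 + 27/77 = 48/77; 29/77 + 48/77 = 1. Resulting codeword lengths (in the order the probabilities were given): (3, 2, 2, 3, 2). L_avg = sum(p_i * l_i) = 1/77*3 + 3/11*2 + 27/77*2 + 9/77*3 + 19/77*2 = 164/77 = 2.1299

2.1299 bits


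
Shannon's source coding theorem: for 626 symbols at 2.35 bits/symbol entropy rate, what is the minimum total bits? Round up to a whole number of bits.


Minimum bits >= n * H = 626 * 2.35 = 1471.1, rounded up to a whole number of bits = 1472

1472 bits


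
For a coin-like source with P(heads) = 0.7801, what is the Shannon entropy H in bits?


H = -p*log2(p) - (1-p)*log2(1-p). -0.7801*log2(0.7801) = 0.279486; -0.2199*log2(0.2199) = 0.480499. H = 0.279486 + 0.480499 = 0.76

0.76 bits


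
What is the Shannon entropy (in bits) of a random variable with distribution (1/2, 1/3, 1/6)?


H = -sum(p_i * log2(p_i)). Terms: -(1/2)*log2(1/2) = 0.500000; -(1/3)*log2(1/3) = 0.528321; -(1/6)*log2(1/6) = 0.430827. H = 0.500000 + 0.528321 + 0.430827 = 1.4591

1.4591 bits


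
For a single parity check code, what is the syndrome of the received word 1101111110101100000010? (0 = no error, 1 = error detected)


Syndrome = XOR of all bits = 1 XOR 1 XOR 0 XOR 1 XOR 1 XOR 1 XOR 1 XOR 1 XOR 1 XOR 0 XOR 1 XOR 0 XOR 1 XOR 1 XOR 0 XOR 0 XOR 0 XOR 0 XOR 0 XOR 0 XOR 1 XOR 0 = 0

0


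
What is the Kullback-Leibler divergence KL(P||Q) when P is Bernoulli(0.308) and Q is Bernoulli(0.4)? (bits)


KL = p*log2(p/q) + (1-p)*log2((1-p)/(1-q)) = 0.308*log2(0.308/0.4) + 0.692*log2(0.692/0.6) = 0.0263

0.0263 bits


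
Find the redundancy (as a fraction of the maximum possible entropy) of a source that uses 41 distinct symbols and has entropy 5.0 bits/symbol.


H_max = log2(K) = log2(41) = 5.3576 bits/symbol. Redundancy = 1 - H/H_max = 1 - 5.0/5.3576 = 1 - 0.9333 = 0.0667

0.0667


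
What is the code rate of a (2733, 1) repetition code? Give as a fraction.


Rate = k/n = 1/2733

1/2733


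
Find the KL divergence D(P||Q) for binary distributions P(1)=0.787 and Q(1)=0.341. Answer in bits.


KL = p*log2(p/q) + (1-p)*log2((1-p)/(1-q)) = 0.787*log2(0.787/0.341) + 0.213*log2(0.213/0.659) = 0.6025

0.6025 bits


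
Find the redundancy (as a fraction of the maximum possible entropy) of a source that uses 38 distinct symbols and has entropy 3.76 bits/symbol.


H_max = log2(K) = log2(38) = 5.2479 bits/symbol. Redundancy = 1 - H/H_max = 1 - 3.76/5.2479 = 1 - 0.7165 = 0.2835

0.2835


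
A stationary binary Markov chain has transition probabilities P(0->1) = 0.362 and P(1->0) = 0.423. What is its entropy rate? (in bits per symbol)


Stationary distribution: pi_0 = p10/(p01+p10) = 0.5389, pi_1 = 0.4611. Entropy rate H' = pi_0*H(p01) + pi_1*H(p10) = 0.5389*0.9443 + 0.4611*0.9828 = 0.9621

0.9621 bits/symbol


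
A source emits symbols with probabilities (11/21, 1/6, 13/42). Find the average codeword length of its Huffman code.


Huffman construction (repeatedly merge the two least-probable nodes; each merge adds 1 bit to every symbol beneath it): 1/6 + 13/42 = 10/21; 10/21 + 11/21 = 1. Resulting codeword lengths (in the order the probabilities were given): (1, 2, 2). L_avg = sum(p_i * l_i) = 11/21*1 + 1/6*2 + 13/42*2 = 31/21 = 1.4762

1.4762 bits


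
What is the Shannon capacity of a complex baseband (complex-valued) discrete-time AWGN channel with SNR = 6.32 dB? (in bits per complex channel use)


SNR_linear = 10^(6.32/10) = 4.2855; C = log2(1 + SNR_linear) = log2(1 + 4.2855) = 2.402

2.402 bits/channel use


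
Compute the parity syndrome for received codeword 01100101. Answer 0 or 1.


Syndrome = XOR of all bits = 0 XOR 1 XOR 1 XOR 0 XOR 0 XOR 1 XOR 0 XOR 1 = 0

0


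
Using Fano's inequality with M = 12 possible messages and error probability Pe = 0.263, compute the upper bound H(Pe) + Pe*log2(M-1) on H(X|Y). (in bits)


H(Pe) = -Pe*log2(Pe) - (1-Pe)*log2(1-Pe) = -0.263*log2(0.263) - 0.737*log2(0.737) = 0.506766 + 0.324474 = 0.8312. Pe*log2(M-1) = 0.263*log2(11) = 0.909831. Bound = H(Pe) + Pe*log2(M-1) = 0.506766 + 0.324474 + 0.909831 = 1.7411

1.7411 bits


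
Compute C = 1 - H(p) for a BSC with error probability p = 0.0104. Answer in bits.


H(p) = -p*log2(p) - (1-p)*log2(1-p) = -0.0104*log2(0.0104) - 0.9896*log2(0.9896) = 0.068508 + 0.014926 = 0.0834. C = 1 - H(p) = 1 - 0.0834 = 0.9166

0.9166 bits


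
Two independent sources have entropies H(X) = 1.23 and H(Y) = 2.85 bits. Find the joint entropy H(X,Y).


For independent variables, H(X,Y) = H(X) + H(Y) = 1.23 + 2.85 = 4.08

4.08 bits


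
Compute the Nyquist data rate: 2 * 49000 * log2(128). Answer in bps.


Rate = 2 * B * log2(M) = 2 * 49000 * 7.0 = 686000.0

686000.0 bps


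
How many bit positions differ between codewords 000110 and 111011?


Count differing positions: ^ ^ ^ ^ . ^ = 5 differences

5


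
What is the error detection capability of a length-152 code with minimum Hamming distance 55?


Detection capability = d_min - 1 = 55 - 1 = 54

54 errors


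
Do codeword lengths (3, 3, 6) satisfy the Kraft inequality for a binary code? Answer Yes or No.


Kraft sum = sum(2^(-l_i)) = 0.2656, need <= 1. Result: satisfied (a binary prefix-free code with these lengths exists)

Yes


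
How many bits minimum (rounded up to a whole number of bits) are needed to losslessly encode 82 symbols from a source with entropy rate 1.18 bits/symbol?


Minimum bits >= n * H = 82 * 1.18 = 96.76, rounded up to a whole number of bits = 97

97 bits


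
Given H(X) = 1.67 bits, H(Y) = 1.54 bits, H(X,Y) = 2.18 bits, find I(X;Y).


I(X;Y) = H(X) + H(Y) - H(X,Y) = 1.67 + 1.54 - 2.18 = 1.03

1.03 bits


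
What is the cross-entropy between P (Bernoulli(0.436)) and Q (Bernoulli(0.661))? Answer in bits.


H(P,Q) = -p*log2(q) - (1-p)*log2(1-q). -0.436*log2(0.661) = 0.260413; -0.564*log2(0.339) = 0.880203. H(P,Q) = 0.260413 + 0.880203 = 1.1406

1.1406 bits


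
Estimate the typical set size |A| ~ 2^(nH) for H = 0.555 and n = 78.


log2|A_typical| = nH = 78 * 0.555 = 43.29, so |A_typical| ~ 2^43.29 = 1.075e+13

1.075e+13


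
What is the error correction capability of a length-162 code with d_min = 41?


Correction capability = floor((d-1)/2) = floor((41-1)/2) = 20

20 errors


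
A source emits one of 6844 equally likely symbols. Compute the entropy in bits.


H = log2(n) = log2(6844) = 12.7406

12.7406 bits


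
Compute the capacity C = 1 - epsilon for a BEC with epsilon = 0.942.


C = 1 - epsilon = 1 - 0.942 = 0.058

0.058 bits


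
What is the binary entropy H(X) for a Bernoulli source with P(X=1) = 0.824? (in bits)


H = -p*log2(p) - (1-p)*log2(1-p). -0.824*log2(0.824) = 0.230130; -0.176*log2(0.176) = 0.441118. H = 0.230130 + 0.441118 = 0.6712

0.6712 bits


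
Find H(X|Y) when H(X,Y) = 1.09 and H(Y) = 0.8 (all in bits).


H(X|Y) = H(X,Y) - H(Y) = 1.09 - 0.8 = 0.29

0.29 bits


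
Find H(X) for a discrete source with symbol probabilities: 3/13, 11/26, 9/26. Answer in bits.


H = -sum(p_i * log2(p_i)). Terms: -(3/13)*log2(3/13) = 0.488187; -(11/26)*log2(11/26) = 0.525042; -(9/26)*log2(9/26) = 0.529794. H = 0.488187 + 0.525042 + 0.529794 = 1.543

1.543 bits


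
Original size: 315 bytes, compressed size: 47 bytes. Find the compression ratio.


Ratio = original / compressed = 315 / 47 = 6.7021

6.7021


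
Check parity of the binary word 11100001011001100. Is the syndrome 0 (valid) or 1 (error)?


Syndrome = XOR of all bits = 1 XOR 1 XOR 1 XOR 0 XOR 0 XOR 0 XOR 0 XOR 1 XOR 0 XOR 1 XOR 1 XOR 0 XOR 0 XOR 1 XOR 1 XOR 0 XOR 0 = 0

0


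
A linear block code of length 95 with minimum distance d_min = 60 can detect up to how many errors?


Detection capability = d_min - 1 = 60 - 1 = 59

59 errors


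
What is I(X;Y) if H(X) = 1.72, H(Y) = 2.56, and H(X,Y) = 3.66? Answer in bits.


I(X;Y) = H(X) + H(Y) - H(X,Y) = 1.72 + 2.56 - 3.66 = 0.62

0.62 bits


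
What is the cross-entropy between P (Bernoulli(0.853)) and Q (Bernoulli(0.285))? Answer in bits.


H(P,Q) = -p*log2(q) - (1-p)*log2(1-q). -0.853*log2(0.285) = 1.544754; -0.147*log2(0.715) = 0.071146. H(P,Q) = 1.544754 + 0.071146 = 1.6159

1.6159 bits


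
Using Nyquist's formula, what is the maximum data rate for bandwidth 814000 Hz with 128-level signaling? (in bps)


Rate = 2 * B * log2(M) = 2 * 814000 * 7.0 = 11396000.0

11396000.0 bps


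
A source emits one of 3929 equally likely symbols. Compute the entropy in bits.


H = log2(n) = log2(3929) = 11.9399

11.9399 bits


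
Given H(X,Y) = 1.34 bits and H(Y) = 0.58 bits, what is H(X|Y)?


H(X|Y) = H(X,Y) - H(Y) = 1.34 - 0.58 = 0.76

0.76 bits


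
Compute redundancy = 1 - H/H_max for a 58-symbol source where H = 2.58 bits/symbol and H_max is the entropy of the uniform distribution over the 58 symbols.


H_max = log2(K) = log2(58) = 5.858 bits/symbol. Redundancy = 1 - H/H_max = 1 - 2.58/5.858 = 1 - 0.4404 = 0.5596

0.5596


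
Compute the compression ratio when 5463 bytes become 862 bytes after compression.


Ratio = original / compressed = 5463 / 862 = 6.3376

6.3376


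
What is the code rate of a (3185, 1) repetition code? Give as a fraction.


Rate = k/n = 1/3185

1/3185


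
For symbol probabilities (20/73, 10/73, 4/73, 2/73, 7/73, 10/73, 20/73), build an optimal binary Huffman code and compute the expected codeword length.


Huffman construction (repeatedly merge the two least-probable nodes; each merge adds 1 bit to every symbol beneath it): 2/73 + 4/73 = 6/73; 6/73 + 7/73 = 13/73; 10/73 + 10/73 = 20/73; 13/73 + 20/73 = 33/73; 20/73 + 20/73 = 40/73; 33/73 + 40/73 = 1. Resulting codeword lengths (in the order the probabilities were given): (2, 3, 4, 4, 3, 3, 2). L_avg = sum(p_i * l_i) = 20/73*2 + 10/73*3 + 4/73*4 + 2/73*4 + 7/73*3 + 10/73*3 + 20/73*2 = 185/73 = 2.5342

2.5342 bits


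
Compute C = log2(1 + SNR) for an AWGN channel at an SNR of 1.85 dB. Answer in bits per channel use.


SNR_linear = 10^(1.85/10) = 1.5311; C = log2(1 + SNR_linear) = log2(1 + 1.5311) = 1.3398

1.3398 bits/channel use


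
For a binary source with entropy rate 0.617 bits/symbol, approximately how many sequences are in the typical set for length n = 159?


log2|A_typical| = nH = 159 * 0.617 = 98.103, so |A_typical| ~ 2^98.103 = 3.404e+29

3.404e+29


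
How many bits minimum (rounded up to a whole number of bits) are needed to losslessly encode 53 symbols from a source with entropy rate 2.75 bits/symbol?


Minimum bits >= n * H = 53 * 2.75 = 145.75, rounded up to a whole number of bits = 146

146 bits


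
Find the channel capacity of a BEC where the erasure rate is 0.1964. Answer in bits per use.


C = 1 - epsilon = 1 - 0.1964 = 0.8036

0.8036 bits


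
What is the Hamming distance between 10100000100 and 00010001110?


Count differing positions: ^ . ^ ^ . . . ^ . ^ . = 5 differences

5


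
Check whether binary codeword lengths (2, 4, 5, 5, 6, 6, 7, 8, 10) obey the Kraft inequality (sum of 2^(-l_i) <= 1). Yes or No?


Kraft sum = sum(2^(-l_i)) = 0.4189, need <= 1. Result: satisfied (a binary prefix-free code with these lengths exists)

Yes


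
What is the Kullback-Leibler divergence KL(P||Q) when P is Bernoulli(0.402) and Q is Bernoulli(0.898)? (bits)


KL = p*log2(p/q) + (1-p)*log2((1-p)/(1-q)) = 0.402*log2(0.402/0.898) + 0.598*log2(0.598/0.102) = 1.0597

1.0597 bits


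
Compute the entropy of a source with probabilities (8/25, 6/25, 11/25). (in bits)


H = -sum(p_i * log2(p_i)). Terms: -(8/25)*log2(8/25) = 0.526034; -(6/25)*log2(6/25) = 0.494134; -(11/25)*log2(11/25) = 0.521147. H = 0.526034 + 0.494134 + 0.521147 = 1.5413

1.5413 bits


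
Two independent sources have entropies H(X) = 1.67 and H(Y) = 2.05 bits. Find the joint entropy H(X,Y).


For independent variables, H(X,Y) = H(X) + H(Y) = 1.67 + 2.05 = 3.72

3.72 bits


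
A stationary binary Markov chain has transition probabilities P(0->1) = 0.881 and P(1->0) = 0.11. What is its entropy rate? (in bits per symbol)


Stationary distribution: pi_0 = p10/(p01+p10) = 0.111, pi_1 = 0.889. Entropy rate H' = pi_0*H(p01) + pi_1*H(p10) = 0.111*0.5265 + 0.889*0.4999 = 0.5029

0.5029 bits/symbol


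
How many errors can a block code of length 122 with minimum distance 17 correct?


Correction capability = floor((d-1)/2) = floor((17-1)/2) = 8

8 errors


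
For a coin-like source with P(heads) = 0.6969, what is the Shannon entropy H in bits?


H = -p*log2(p) - (1-p)*log2(1-p). -0.6969*log2(0.6969) = 0.363068; -0.3031*log2(0.3031) = 0.521979. H = 0.363068 + 0.521979 = 0.885

0.885 bits


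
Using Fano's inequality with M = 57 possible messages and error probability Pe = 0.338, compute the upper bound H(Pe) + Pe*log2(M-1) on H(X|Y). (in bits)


H(Pe) = -Pe*log2(Pe) - (1-Pe)*log2(1-Pe) = -0.338*log2(0.338) - 0.662*log2(0.662) = 0.528938 + 0.393954 = 0.9229. Pe*log2(M-1) = 0.338*log2(56) = 1.962886. Bound = H(Pe) + Pe*log2(M-1) = 0.528938 + 0.393954 + 1.962886 = 2.8858

2.8858 bits


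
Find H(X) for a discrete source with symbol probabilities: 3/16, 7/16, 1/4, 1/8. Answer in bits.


H = -sum(p_i * log2(p_i)). Terms: -(3/16)*log2(3/16) = 0.452820; -(7/16)*log2(7/16) = 0.521782; -(1/4)*log2(1/4) = 0.500000; -(1/8)*log2(1/8) = 0.375000. H = 0.452820 + 0.521782 + 0.500000 + 0.375000 = 1.8496

1.8496 bits


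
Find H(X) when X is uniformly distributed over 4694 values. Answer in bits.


H = log2(n) = log2(4694) = 12.1966

12.1966 bits


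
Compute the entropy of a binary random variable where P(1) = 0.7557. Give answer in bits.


H = -p*log2(p) - (1-p)*log2(1-p). -0.7557*log2(0.7557) = 0.305389; -0.2443*log2(0.2443) = 0.496729. H = 0.305389 + 0.496729 = 0.8021

0.8021 bits


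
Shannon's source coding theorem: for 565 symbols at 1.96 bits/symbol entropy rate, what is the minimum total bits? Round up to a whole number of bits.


Minimum bits >= n * H = 565 * 1.96 = 1107.4, rounded up to a whole number of bits = 1108

1108 bits


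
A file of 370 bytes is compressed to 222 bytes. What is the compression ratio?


Ratio = original / compressed = 370 / 222 = 1.6667

1.6667


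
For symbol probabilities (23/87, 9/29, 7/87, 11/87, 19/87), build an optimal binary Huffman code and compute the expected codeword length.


Huffman construction (repeatedly merge the two least-probable nodes; each merge adds 1 bit to every symbol beneath it): 7/87 + 11/87 = 6/29; 6/29 + 19/87 = 37/87; 23/87 + 9/29 = 50/87; 37/87 + 50/87 = 1. Resulting codeword lengths (in the order the probabilities were given): (2, 2, 3, 3, 2). L_avg = sum(p_i * l_i) = 23/87*2 + 9/29*2 + 7/87*3 + 11/87*3 + 19/87*2 = 64/29 = 2.2069

2.2069 bits


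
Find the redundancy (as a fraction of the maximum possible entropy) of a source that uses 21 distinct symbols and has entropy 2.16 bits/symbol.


H_max = log2(K) = log2(21) = 4.3923 bits/symbol. Redundancy = 1 - H/H_max = 1 - 2.16/4.3923 = 1 - 0.4918 = 0.5082

0.5082


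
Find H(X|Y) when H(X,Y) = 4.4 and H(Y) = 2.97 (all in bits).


H(X|Y) = H(X,Y) - H(Y) = 4.4 - 2.97 = 1.43

1.43 bits


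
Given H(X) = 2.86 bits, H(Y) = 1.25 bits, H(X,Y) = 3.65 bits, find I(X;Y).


I(X;Y) = H(X) + H(Y) - H(X,Y) = 2.86 + 1.25 - 3.65 = 0.46

0.46 bits


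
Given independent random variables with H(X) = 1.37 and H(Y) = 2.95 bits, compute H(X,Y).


For independent variables, H(X,Y) = H(X) + H(Y) = 1.37 + 2.95 = 4.32

4.32 bits


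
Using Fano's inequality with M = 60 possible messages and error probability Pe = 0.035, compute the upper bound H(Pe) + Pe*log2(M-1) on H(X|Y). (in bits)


H(Pe) = -Pe*log2(Pe) - (1-Pe)*log2(1-Pe) = -0.035*log2(0.035) - 0.965*log2(0.965) = 0.169278 + 0.049600 = 0.2189. Pe*log2(M-1) = 0.035*log2(59) = 0.205893. Bound = H(Pe) + Pe*log2(M-1) = 0.169278 + 0.049600 + 0.205893 = 0.4248

0.4248 bits


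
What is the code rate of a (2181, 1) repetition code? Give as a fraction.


Rate = k/n = 1/2181

1/2181


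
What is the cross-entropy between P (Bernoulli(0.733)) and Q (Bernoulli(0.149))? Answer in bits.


H(P,Q) = -p*log2(q) - (1-p)*log2(1-q). -0.733*log2(0.149) = 2.013269; -0.267*log2(0.851) = 0.062149. H(P,Q) = 2.013269 + 0.062149 = 2.0754

2.0754 bits


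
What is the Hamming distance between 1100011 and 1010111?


Count differing positions: . ^ ^ . ^ . . = 3 differences

3


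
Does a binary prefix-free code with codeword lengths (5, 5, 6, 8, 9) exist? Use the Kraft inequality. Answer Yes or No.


Kraft sum = sum(2^(-l_i)) = 0.084, need <= 1. Result: satisfied (a binary prefix-free code with these lengths exists)

Yes


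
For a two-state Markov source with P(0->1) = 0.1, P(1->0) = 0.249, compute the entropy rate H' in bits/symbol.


Stationary distribution: pi_0 = p10/(p01+p10) = 0.7135, pi_1 = 0.2865. Entropy rate H' = pi_0*H(p01) + pi_1*H(p10) = 0.7135*0.469 + 0.2865*0.8097 = 0.5666

0.5666 bits/symbol


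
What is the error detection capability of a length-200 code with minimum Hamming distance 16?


Detection capability = d_min - 1 = 16 - 1 = 15

15 errors


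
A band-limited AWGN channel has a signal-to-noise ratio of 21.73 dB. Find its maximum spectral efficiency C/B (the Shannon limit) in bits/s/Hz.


SNR_linear = 10^(21.73/10) = 148.9361; C/B = log2(1 + SNR_linear) = log2(1 + 148.9361) = 7.2282

7.2282 bits/s/Hz


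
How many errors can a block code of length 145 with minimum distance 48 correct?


Correction capability = floor((d-1)/2) = floor((48-1)/2) = 23

23 errors


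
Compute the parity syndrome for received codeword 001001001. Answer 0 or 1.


Syndrome = XOR of all bits = 0 XOR 0 XOR 1 XOR 0 XOR 0 XOR 1 XOR 0 XOR 0 XOR 1 = 1

1


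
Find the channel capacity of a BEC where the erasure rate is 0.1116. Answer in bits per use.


C = 1 - epsilon = 1 - 0.1116 = 0.8884

0.8884 bits


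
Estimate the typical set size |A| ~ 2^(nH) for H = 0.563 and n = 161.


log2|A_typical| = nH = 161 * 0.563 = 90.643, so |A_typical| ~ 2^90.643 = 1.933e+27

1.933e+27


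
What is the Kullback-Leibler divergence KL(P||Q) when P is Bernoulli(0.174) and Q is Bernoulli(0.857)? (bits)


KL = p*log2(p/q) + (1-p)*log2((1-p)/(1-q)) = 0.174*log2(0.174/0.857) + 0.826*log2(0.826/0.143) = 1.6896

1.6896 bits


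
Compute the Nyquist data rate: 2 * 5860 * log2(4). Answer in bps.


Rate = 2 * B * log2(M) = 2 * 5860 * 2.0 = 23440.0

23440.0 bps


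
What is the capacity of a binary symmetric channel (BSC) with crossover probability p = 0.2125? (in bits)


H(p) = -p*log2(p) - (1-p)*log2(1-p) = -0.2125*log2(0.2125) - 0.7875*log2(0.7875) = 0.474824 + 0.271410 = 0.7462. C = 1 - H(p) = 1 - 0.7462 = 0.2538

0.2538 bits


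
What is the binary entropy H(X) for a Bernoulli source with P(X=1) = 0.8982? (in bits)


H = -p*log2(p) - (1-p)*log2(1-p). -0.8982*log2(0.8982) = 0.139123; -0.1018*log2(0.1018) = 0.335552. H = 0.139123 + 0.335552 = 0.4747

0.4747 bits


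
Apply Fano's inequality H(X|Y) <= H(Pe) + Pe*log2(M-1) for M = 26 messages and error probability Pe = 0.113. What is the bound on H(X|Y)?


H(Pe) = -Pe*log2(Pe) - (1-Pe)*log2(1-Pe) = -0.113*log2(0.113) - 0.887*log2(0.887) = 0.355453 + 0.153446 = 0.5089. Pe*log2(M-1) = 0.113*log2(25) = 0.524756. Bound = H(Pe) + Pe*log2(M-1) = 0.355453 + 0.153446 + 0.524756 = 1.0337

1.0337 bits


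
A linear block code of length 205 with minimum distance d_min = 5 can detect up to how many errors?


Detection capability = d_min - 1 = 5 - 1 = 4

4 errors


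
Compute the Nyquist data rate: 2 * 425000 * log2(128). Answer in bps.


Rate = 2 * B * log2(M) = 2 * 425000 * 7.0 = 5950000.0

5950000.0 bps


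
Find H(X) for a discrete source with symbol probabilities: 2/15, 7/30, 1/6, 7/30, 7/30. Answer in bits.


H = -sum(p_i * log2(p_i)). Terms: -(2/15)*log2(2/15) = 0.387585; -(7/30)*log2(7/30) = 0.489892; -(1/6)*log2(1/6) = 0.430827; -(7/30)*log2(7/30) = 0.489892; -(7/30)*log2(7/30) = 0.489892. H = 0.387585 + 0.489892 + 0.430827 + 0.489892 + 0.489892 = 2.2881

2.2881 bits


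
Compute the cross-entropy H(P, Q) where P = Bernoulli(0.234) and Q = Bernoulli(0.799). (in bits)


H(P,Q) = -p*log2(q) - (1-p)*log2(1-q). -0.234*log2(0.799) = 0.075753; -0.766*log2(0.201) = 1.773085. H(P,Q) = 0.075753 + 1.773085 = 1.8488

1.8488 bits


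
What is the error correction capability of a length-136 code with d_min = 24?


Correction capability = floor((d-1)/2) = floor((24-1)/2) = 11

11 errors


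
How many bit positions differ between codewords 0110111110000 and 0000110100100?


Count differing positions: . ^ ^ . . . ^ . ^ . ^ . . = 5 differences

5


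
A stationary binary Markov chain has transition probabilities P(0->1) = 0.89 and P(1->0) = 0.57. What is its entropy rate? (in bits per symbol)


Stationary distribution: pi_0 = p10/(p01+p10) = 0.3904, pi_1 = 0.6096. Entropy rate H' = pi_0*H(p01) + pi_1*H(p10) = 0.3904*0.4999 + 0.6096*0.9858 = 0.7961

0.7961 bits/symbol


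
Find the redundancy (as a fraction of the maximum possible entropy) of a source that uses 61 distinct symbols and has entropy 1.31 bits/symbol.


H_max = log2(K) = log2(61) = 5.9307 bits/symbol. Redundancy = 1 - H/H_max = 1 - 1.31/5.9307 = 1 - 0.2209 = 0.7791

0.7791


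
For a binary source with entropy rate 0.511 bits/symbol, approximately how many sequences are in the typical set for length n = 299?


log2|A_typical| = nH = 299 * 0.511 = 152.789, so |A_typical| ~ 2^152.789 = 9.864e+45

9.864e+45


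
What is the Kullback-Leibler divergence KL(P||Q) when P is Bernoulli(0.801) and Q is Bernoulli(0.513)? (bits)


KL = p*log2(p/q) + (1-p)*log2((1-p)/(1-q)) = 0.801*log2(0.801/0.513) + 0.199*log2(0.199/0.487) = 0.258

0.258 bits


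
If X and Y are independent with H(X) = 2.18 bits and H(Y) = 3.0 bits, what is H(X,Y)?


For independent variables, H(X,Y) = H(X) + H(Y) = 2.18 + 3.0 = 5.18

5.18 bits


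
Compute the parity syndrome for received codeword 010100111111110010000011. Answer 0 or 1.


Syndrome = XOR of all bits = 0 XOR 1 XOR 0 XOR 1 XOR 0 XOR 0 XOR 1 XOR 1 XOR 1 XOR 1 XOR 1 XOR 1 XOR 1 XOR 1 XOR 0 XOR 0 XOR 1 XOR 0 XOR 0 XOR 0 XOR 0 XOR 0 XOR 1 XOR 1 = 1

1


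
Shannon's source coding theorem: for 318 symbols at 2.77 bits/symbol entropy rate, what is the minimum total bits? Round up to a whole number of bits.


Minimum bits >= n * H = 318 * 2.77 = 880.86, rounded up to a whole number of bits = 881

881 bits


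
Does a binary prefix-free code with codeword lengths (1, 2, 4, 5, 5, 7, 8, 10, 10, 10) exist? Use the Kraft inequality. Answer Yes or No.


Kraft sum = sum(2^(-l_i)) = 0.8896, need <= 1. Result: satisfied (a binary prefix-free code with these lengths exists)

Yes


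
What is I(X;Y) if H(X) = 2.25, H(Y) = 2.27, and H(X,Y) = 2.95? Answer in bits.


I(X;Y) = H(X) + H(Y) - H(X,Y) = 2.25 + 2.27 - 2.95 = 1.57

1.57 bits


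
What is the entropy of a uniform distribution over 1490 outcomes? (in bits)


H = log2(n) = log2(1490) = 10.5411

10.5411 bits
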